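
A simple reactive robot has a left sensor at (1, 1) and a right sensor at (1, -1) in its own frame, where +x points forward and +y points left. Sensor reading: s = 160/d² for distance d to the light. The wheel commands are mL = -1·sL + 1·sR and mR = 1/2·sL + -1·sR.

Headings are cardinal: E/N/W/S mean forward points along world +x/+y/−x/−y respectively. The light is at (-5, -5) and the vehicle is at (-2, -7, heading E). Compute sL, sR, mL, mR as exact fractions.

left sensor world pos  = (-1, -6); dL² = 17
right sensor world pos = (-1, -8); dR² = 25
sL = 160/17 = 160/17
sR = 160/25 = 32/5
mL = -1·sL + 1·sR = -256/85
mR = 1/2·sL + -1·sR = -144/85

160/17 32/5 -256/85 -144/85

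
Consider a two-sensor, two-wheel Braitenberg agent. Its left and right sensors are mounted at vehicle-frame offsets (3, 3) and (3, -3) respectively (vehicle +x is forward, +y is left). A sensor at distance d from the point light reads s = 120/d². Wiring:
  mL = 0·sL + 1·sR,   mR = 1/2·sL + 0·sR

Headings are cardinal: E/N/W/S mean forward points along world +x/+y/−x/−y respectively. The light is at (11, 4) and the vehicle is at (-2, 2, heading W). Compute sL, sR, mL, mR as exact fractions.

120/281 120/257 120/257 60/281

left sensor world pos  = (-5, -1); dL² = 281
right sensor world pos = (-5, 5); dR² = 257
sL = 120/281 = 120/281
sR = 120/257 = 120/257
mL = 0·sL + 1·sR = 120/257
mR = 1/2·sL + 0·sR = 60/281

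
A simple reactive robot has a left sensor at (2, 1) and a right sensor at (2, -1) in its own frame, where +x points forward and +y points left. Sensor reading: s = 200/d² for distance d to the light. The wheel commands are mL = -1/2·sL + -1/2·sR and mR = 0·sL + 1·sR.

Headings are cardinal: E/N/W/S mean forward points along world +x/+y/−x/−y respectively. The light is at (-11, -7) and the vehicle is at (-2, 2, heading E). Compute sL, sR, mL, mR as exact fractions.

200/221 40/37 -8120/8177 40/37

left sensor world pos  = (0, 3); dL² = 221
right sensor world pos = (0, 1); dR² = 185
sL = 200/221 = 200/221
sR = 200/185 = 40/37
mL = -1/2·sL + -1/2·sR = -8120/8177
mR = 0·sL + 1·sR = 40/37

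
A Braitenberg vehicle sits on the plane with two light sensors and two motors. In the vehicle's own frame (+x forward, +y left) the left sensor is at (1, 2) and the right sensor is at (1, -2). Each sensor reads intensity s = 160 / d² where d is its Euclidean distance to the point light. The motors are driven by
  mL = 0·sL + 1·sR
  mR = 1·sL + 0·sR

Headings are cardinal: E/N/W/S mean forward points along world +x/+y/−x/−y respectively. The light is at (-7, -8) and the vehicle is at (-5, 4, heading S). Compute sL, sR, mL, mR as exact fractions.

160/137 160/121 160/121 160/137

left sensor world pos  = (-3, 3); dL² = 137
right sensor world pos = (-7, 3); dR² = 121
sL = 160/137 = 160/137
sR = 160/121 = 160/121
mL = 0·sL + 1·sR = 160/121
mR = 1·sL + 0·sR = 160/137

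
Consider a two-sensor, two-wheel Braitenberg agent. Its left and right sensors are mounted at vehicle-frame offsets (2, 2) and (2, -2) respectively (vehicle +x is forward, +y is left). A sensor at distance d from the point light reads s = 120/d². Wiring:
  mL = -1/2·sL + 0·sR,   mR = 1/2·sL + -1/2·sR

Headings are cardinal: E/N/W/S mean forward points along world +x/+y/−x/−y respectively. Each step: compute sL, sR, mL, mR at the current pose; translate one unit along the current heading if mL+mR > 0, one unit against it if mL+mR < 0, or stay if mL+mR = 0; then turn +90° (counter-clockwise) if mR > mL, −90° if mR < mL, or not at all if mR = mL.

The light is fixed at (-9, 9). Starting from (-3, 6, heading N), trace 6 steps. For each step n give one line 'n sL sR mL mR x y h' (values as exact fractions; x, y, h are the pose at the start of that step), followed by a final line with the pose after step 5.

n=0: pose=(-3,6,N); sL=120/17, sR=24/13; mL=-60/17, mR=576/221; mL+mR=-12/13 → advance -1; mR−mL=1356/221 → turn +1·90°
n=1: pose=(-3,5,W); sL=30/13, sR=6; mL=-15/13, mR=-24/13; mL+mR=-3 → advance -1; mR−mL=-9/13 → turn -1·90°
n=2: pose=(-2,5,N); sL=120/29, sR=24/17; mL=-60/29, mR=672/493; mL+mR=-12/17 → advance -1; mR−mL=1692/493 → turn +1·90°
n=3: pose=(-2,4,W); sL=60/37, sR=60/17; mL=-30/37, mR=-600/629; mL+mR=-30/17 → advance -1; mR−mL=-90/629 → turn -1·90°
n=4: pose=(-1,4,N); sL=8/3, sR=120/109; mL=-4/3, mR=256/327; mL+mR=-60/109 → advance -1; mR−mL=692/327 → turn +1·90°
n=5: pose=(-1,3,W); sL=6/5, sR=30/13; mL=-3/5, mR=-36/65; mL+mR=-15/13 → advance -1; mR−mL=3/65 → turn +1·90°

0 120/17 24/13 -60/17 576/221 -3 6 N
1 30/13 6 -15/13 -24/13 -3 5 W
2 120/29 24/17 -60/29 672/493 -2 5 N
3 60/37 60/17 -30/37 -600/629 -2 4 W
4 8/3 120/109 -4/3 256/327 -1 4 N
5 6/5 30/13 -3/5 -36/65 -1 3 W
final 0 3 S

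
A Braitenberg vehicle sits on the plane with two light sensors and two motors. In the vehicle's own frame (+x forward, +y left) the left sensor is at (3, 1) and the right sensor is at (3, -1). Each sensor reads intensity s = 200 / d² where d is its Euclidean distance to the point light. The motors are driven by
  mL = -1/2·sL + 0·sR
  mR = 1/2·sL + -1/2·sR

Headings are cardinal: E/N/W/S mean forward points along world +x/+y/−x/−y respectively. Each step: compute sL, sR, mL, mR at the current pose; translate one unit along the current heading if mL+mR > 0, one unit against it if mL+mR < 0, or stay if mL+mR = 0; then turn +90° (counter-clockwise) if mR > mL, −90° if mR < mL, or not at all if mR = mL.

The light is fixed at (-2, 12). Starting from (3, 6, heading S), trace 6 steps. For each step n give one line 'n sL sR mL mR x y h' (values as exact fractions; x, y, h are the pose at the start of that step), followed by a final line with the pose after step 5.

n=0: pose=(3,6,S); sL=200/117, sR=200/97; mL=-100/117, mR=-2000/11349; mL+mR=-100/97 → advance -1; mR−mL=7700/11349 → turn +1·90°
n=1: pose=(3,7,E); sL=5/2, sR=2; mL=-5/4, mR=1/4; mL+mR=-1 → advance -1; mR−mL=3/2 → turn +1·90°
n=2: pose=(2,7,N); sL=200/13, sR=200/29; mL=-100/13, mR=1600/377; mL+mR=-100/29 → advance -1; mR−mL=4500/377 → turn +1·90°
n=3: pose=(2,6,W); sL=4, sR=100/13; mL=-2, mR=-24/13; mL+mR=-50/13 → advance -1; mR−mL=2/13 → turn +1·90°
n=4: pose=(3,6,S); sL=200/117, sR=200/97; mL=-100/117, mR=-2000/11349; mL+mR=-100/97 → advance -1; mR−mL=7700/11349 → turn +1·90°
n=5: pose=(3,7,E); sL=5/2, sR=2; mL=-5/4, mR=1/4; mL+mR=-1 → advance -1; mR−mL=3/2 → turn +1·90°

0 200/117 200/97 -100/117 -2000/11349 3 6 S
1 5/2 2 -5/4 1/4 3 7 E
2 200/13 200/29 -100/13 1600/377 2 7 N
3 4 100/13 -2 -24/13 2 6 W
4 200/117 200/97 -100/117 -2000/11349 3 6 S
5 5/2 2 -5/4 1/4 3 7 E
final 2 7 N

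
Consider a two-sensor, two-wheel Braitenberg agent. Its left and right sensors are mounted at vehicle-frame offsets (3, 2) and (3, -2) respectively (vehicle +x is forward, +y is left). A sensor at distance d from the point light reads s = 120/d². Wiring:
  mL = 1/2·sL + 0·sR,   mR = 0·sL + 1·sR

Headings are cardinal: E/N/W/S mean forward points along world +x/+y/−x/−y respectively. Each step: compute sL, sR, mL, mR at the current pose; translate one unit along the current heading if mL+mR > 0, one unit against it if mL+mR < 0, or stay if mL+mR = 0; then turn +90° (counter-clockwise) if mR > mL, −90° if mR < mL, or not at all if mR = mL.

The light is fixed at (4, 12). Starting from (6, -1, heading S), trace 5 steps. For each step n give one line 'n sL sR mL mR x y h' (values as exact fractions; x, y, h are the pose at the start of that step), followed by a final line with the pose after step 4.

0 15/34 15/32 15/68 15/32 6 -1 S
1 120/169 120/281 60/169 120/281 6 -2 E
2 60/61 60/73 30/61 60/73 7 -2 N
3 8/15 120/121 4/15 120/121 7 -1 W
4 15/34 15/32 15/68 15/32 6 -1 S
final 6 -2 E

n=0: pose=(6,-1,S); sL=15/34, sR=15/32; mL=15/68, mR=15/32; mL+mR=375/544 → advance +1; mR−mL=135/544 → turn +1·90°
n=1: pose=(6,-2,E); sL=120/169, sR=120/281; mL=60/169, mR=120/281; mL+mR=37140/47489 → advance +1; mR−mL=3420/47489 → turn +1·90°
n=2: pose=(7,-2,N); sL=60/61, sR=60/73; mL=30/61, mR=60/73; mL+mR=5850/4453 → advance +1; mR−mL=1470/4453 → turn +1·90°
n=3: pose=(7,-1,W); sL=8/15, sR=120/121; mL=4/15, mR=120/121; mL+mR=2284/1815 → advance +1; mR−mL=1316/1815 → turn +1·90°
n=4: pose=(6,-1,S); sL=15/34, sR=15/32; mL=15/68, mR=15/32; mL+mR=375/544 → advance +1; mR−mL=135/544 → turn +1·90°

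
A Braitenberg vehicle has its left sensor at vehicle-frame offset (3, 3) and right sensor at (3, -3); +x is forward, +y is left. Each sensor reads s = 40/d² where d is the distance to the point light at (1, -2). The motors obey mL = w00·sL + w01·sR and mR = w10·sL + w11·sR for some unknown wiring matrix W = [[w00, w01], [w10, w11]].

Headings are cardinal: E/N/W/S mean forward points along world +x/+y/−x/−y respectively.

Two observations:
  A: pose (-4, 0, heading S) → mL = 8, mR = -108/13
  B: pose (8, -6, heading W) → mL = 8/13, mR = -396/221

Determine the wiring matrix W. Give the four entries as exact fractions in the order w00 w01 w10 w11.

obs A: pose=(-4,0,S) → sL=8, sR=8/13, mL=8, mR=-108/13
obs B: pose=(8,-6,W) → sL=8/13, sR=40/17, mL=8/13, mR=-396/221
sensor matrix S = [[8, 8/13], [8/13, 40/17]]; det S = 52992/2873
solve [mL_A; mL_B] = S·[w00; w01] and [mR_A; mR_B] = S·[w10; w11]:
  w00 = 1, w01 = 0, w10 = -1, w11 = -1/2

1 0 -1 -1/2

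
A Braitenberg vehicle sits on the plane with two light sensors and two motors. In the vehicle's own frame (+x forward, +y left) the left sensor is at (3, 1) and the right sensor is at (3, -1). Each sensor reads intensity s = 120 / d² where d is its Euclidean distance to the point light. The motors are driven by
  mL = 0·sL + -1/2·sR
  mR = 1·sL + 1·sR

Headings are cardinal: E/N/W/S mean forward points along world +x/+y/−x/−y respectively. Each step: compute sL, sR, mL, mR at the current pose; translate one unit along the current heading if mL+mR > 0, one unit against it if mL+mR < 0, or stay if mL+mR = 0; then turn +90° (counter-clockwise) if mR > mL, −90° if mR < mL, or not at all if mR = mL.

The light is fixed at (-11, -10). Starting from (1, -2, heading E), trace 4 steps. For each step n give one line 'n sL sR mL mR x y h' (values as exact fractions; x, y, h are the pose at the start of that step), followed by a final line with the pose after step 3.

n=0: pose=(1,-2,E); sL=20/51, sR=60/137; mL=-30/137, mR=5800/6987; mL+mR=4270/6987 → advance +1; mR−mL=7330/6987 → turn +1·90°
n=1: pose=(2,-2,N); sL=24/53, sR=120/317; mL=-60/317, mR=13968/16801; mL+mR=10788/16801 → advance +1; mR−mL=17148/16801 → turn +1·90°
n=2: pose=(2,-1,W); sL=30/41, sR=3/5; mL=-3/10, mR=273/205; mL+mR=423/410 → advance +1; mR−mL=669/410 → turn +1·90°
n=3: pose=(1,-1,S); sL=24/41, sR=120/157; mL=-60/157, mR=8688/6437; mL+mR=6228/6437 → advance +1; mR−mL=11148/6437 → turn +1·90°

0 20/51 60/137 -30/137 5800/6987 1 -2 E
1 24/53 120/317 -60/317 13968/16801 2 -2 N
2 30/41 3/5 -3/10 273/205 2 -1 W
3 24/41 120/157 -60/157 8688/6437 1 -1 S
final 1 -2 E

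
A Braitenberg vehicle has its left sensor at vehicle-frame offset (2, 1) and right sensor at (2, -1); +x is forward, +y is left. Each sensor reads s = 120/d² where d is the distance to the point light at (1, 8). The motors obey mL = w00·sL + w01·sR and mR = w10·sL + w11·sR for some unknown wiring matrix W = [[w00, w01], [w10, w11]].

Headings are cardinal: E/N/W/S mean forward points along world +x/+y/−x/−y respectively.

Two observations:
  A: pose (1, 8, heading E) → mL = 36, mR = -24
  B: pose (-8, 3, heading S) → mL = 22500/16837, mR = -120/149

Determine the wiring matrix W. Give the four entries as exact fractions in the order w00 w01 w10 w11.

1/2 1 0 -1

obs A: pose=(1,8,E) → sL=24, sR=24, mL=36, mR=-24
obs B: pose=(-8,3,S) → sL=120/113, sR=120/149, mL=22500/16837, mR=-120/149
sensor matrix S = [[24, 24], [120/113, 120/149]]; det S = -103680/16837
solve [mL_A; mL_B] = S·[w00; w01] and [mR_A; mR_B] = S·[w10; w11]:
  w00 = 1/2, w01 = 1, w10 = 0, w11 = -1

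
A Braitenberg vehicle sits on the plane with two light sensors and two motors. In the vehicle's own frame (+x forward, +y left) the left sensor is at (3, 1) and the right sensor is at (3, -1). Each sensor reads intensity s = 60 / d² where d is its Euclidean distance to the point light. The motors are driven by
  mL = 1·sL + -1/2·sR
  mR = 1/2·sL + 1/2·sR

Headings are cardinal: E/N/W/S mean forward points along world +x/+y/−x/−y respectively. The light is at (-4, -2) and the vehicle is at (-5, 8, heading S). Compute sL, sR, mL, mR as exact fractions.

60/49 60/53 1710/2597 3060/2597

left sensor world pos  = (-4, 5); dL² = 49
right sensor world pos = (-6, 5); dR² = 53
sL = 60/49 = 60/49
sR = 60/53 = 60/53
mL = 1·sL + -1/2·sR = 1710/2597
mR = 1/2·sL + 1/2·sR = 3060/2597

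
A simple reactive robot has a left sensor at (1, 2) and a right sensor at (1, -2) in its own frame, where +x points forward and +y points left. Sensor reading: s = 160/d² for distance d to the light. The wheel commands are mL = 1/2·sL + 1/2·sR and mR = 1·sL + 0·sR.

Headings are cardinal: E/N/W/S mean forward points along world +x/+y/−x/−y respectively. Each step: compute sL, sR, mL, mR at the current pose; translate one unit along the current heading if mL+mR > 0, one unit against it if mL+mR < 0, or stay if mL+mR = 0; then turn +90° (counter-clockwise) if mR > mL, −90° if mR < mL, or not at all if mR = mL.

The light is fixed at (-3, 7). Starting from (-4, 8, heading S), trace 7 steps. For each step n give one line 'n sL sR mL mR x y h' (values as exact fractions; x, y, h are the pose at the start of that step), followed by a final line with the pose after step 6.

n=0: pose=(-4,8,S); sL=160, sR=160/9; mL=800/9, mR=160; mL+mR=2240/9 → advance +1; mR−mL=640/9 → turn +1·90°
n=1: pose=(-4,7,E); sL=40, sR=40; mL=40, mR=40; mL+mR=80 → advance +1; mR−mL=0 → turn +0·90°
n=2: pose=(-3,7,E); sL=32, sR=32; mL=32, mR=32; mL+mR=64 → advance +1; mR−mL=0 → turn +0·90°
n=3: pose=(-2,7,E); sL=20, sR=20; mL=20, mR=20; mL+mR=40 → advance +1; mR−mL=0 → turn +0·90°
n=4: pose=(-1,7,E); sL=160/13, sR=160/13; mL=160/13, mR=160/13; mL+mR=320/13 → advance +1; mR−mL=0 → turn +0·90°
n=5: pose=(0,7,E); sL=8, sR=8; mL=8, mR=8; mL+mR=16 → advance +1; mR−mL=0 → turn +0·90°
n=6: pose=(1,7,E); sL=160/29, sR=160/29; mL=160/29, mR=160/29; mL+mR=320/29 → advance +1; mR−mL=0 → turn +0·90°

0 160 160/9 800/9 160 -4 8 S
1 40 40 40 40 -4 7 E
2 32 32 32 32 -3 7 E
3 20 20 20 20 -2 7 E
4 160/13 160/13 160/13 160/13 -1 7 E
5 8 8 8 8 0 7 E
6 160/29 160/29 160/29 160/29 1 7 E
final 2 7 E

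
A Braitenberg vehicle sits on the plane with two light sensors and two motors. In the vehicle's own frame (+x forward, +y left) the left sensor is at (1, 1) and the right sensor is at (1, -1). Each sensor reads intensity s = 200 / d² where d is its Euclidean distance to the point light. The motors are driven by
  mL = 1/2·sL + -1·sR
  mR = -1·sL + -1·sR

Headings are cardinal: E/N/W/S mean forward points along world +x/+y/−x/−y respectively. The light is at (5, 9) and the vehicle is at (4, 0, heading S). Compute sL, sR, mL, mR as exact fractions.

left sensor world pos  = (5, -1); dL² = 100
right sensor world pos = (3, -1); dR² = 104
sL = 200/100 = 2
sR = 200/104 = 25/13
mL = 1/2·sL + -1·sR = -12/13
mR = -1·sL + -1·sR = -51/13

2 25/13 -12/13 -51/13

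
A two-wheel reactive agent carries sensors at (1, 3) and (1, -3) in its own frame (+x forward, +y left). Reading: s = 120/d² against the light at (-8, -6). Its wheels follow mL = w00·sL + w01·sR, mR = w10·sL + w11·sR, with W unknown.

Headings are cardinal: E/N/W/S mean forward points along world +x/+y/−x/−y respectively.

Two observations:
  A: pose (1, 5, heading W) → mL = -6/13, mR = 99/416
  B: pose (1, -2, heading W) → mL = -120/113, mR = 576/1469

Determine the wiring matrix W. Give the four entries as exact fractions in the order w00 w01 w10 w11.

obs A: pose=(1,5,W) → sL=15/16, sR=6/13, mL=-6/13, mR=99/416
obs B: pose=(1,-2,W) → sL=24/13, sR=120/113, mL=-120/113, mR=576/1469
sensor matrix S = [[15/16, 6/13], [24/13, 120/113]]; det S = 5481/38194
solve [mL_A; mL_B] = S·[w00; w01] and [mR_A; mR_B] = S·[w10; w11]:
  w00 = 0, w01 = -1, w10 = 1/2, w11 = -1/2

0 -1 1/2 -1/2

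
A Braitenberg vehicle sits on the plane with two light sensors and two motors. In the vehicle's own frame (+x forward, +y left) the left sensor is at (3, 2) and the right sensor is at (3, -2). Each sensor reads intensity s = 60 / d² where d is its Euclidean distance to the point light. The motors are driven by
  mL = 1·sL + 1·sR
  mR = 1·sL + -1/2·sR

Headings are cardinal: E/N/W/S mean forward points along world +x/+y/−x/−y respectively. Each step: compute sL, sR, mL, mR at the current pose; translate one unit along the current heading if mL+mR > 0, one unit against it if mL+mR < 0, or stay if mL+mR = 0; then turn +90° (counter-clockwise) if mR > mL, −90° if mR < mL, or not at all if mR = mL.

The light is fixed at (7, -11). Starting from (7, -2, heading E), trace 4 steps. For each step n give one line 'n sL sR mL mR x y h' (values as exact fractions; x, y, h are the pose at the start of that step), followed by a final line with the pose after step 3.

0 6/13 30/29 564/377 -21/377 7 -2 E
1 4/3 60/37 328/111 58/111 8 -2 S
2 3/2 15/26 27/13 63/52 8 -3 W
3 12/25 12/25 24/25 6/25 7 -3 N
final 7 -2 E

n=0: pose=(7,-2,E); sL=6/13, sR=30/29; mL=564/377, mR=-21/377; mL+mR=543/377 → advance +1; mR−mL=-45/29 → turn -1·90°
n=1: pose=(8,-2,S); sL=4/3, sR=60/37; mL=328/111, mR=58/111; mL+mR=386/111 → advance +1; mR−mL=-90/37 → turn -1·90°
n=2: pose=(8,-3,W); sL=3/2, sR=15/26; mL=27/13, mR=63/52; mL+mR=171/52 → advance +1; mR−mL=-45/52 → turn -1·90°
n=3: pose=(7,-3,N); sL=12/25, sR=12/25; mL=24/25, mR=6/25; mL+mR=6/5 → advance +1; mR−mL=-18/25 → turn -1·90°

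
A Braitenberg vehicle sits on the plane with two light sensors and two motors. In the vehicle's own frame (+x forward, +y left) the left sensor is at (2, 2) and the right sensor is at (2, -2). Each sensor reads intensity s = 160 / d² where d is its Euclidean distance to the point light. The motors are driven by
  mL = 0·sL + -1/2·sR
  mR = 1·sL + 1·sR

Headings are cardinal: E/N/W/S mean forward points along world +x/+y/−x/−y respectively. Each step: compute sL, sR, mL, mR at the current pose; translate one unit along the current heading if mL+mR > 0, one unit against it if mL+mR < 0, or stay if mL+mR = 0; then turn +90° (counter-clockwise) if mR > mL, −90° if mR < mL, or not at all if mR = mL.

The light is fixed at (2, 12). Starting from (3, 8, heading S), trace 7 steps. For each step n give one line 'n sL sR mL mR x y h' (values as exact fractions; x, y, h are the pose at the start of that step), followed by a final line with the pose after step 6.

0 32/9 160/37 -80/37 2624/333 3 8 S
1 80/9 80/29 -40/29 3040/261 3 7 E
2 160/9 32/5 -16/5 1088/45 4 7 N
3 40/9 40 -20 400/9 4 8 W
4 32/9 160/37 -80/37 2624/333 3 8 S
5 80/9 80/29 -40/29 3040/261 3 7 E
6 160/9 32/5 -16/5 1088/45 4 7 N
final 4 8 W

n=0: pose=(3,8,S); sL=32/9, sR=160/37; mL=-80/37, mR=2624/333; mL+mR=1904/333 → advance +1; mR−mL=3344/333 → turn +1·90°
n=1: pose=(3,7,E); sL=80/9, sR=80/29; mL=-40/29, mR=3040/261; mL+mR=2680/261 → advance +1; mR−mL=3400/261 → turn +1·90°
n=2: pose=(4,7,N); sL=160/9, sR=32/5; mL=-16/5, mR=1088/45; mL+mR=944/45 → advance +1; mR−mL=1232/45 → turn +1·90°
n=3: pose=(4,8,W); sL=40/9, sR=40; mL=-20, mR=400/9; mL+mR=220/9 → advance +1; mR−mL=580/9 → turn +1·90°
n=4: pose=(3,8,S); sL=32/9, sR=160/37; mL=-80/37, mR=2624/333; mL+mR=1904/333 → advance +1; mR−mL=3344/333 → turn +1·90°
n=5: pose=(3,7,E); sL=80/9, sR=80/29; mL=-40/29, mR=3040/261; mL+mR=2680/261 → advance +1; mR−mL=3400/261 → turn +1·90°
n=6: pose=(4,7,N); sL=160/9, sR=32/5; mL=-16/5, mR=1088/45; mL+mR=944/45 → advance +1; mR−mL=1232/45 → turn +1·90°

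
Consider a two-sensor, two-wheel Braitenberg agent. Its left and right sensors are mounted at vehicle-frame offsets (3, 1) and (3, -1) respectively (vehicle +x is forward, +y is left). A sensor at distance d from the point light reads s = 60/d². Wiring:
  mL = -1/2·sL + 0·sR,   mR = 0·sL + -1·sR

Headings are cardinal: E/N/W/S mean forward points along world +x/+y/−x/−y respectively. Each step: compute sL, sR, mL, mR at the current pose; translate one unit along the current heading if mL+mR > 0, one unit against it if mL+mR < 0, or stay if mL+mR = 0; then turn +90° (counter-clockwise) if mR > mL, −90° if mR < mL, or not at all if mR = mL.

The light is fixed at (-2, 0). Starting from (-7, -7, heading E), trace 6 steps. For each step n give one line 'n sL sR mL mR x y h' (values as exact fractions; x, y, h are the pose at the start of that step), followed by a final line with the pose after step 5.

0 3/2 15/17 -3/4 -15/17 -7 -7 E
1 12/25 60/149 -6/25 -60/149 -8 -7 S
2 6/13 30/53 -3/13 -30/53 -8 -6 W
3 4/3 12/5 -2/3 -12/5 -7 -6 N
4 3/2 15/17 -3/4 -15/17 -7 -7 E
5 12/25 60/149 -6/25 -60/149 -8 -7 S
final -8 -6 W

n=0: pose=(-7,-7,E); sL=3/2, sR=15/17; mL=-3/4, mR=-15/17; mL+mR=-111/68 → advance -1; mR−mL=-9/68 → turn -1·90°
n=1: pose=(-8,-7,S); sL=12/25, sR=60/149; mL=-6/25, mR=-60/149; mL+mR=-2394/3725 → advance -1; mR−mL=-606/3725 → turn -1·90°
n=2: pose=(-8,-6,W); sL=6/13, sR=30/53; mL=-3/13, mR=-30/53; mL+mR=-549/689 → advance -1; mR−mL=-231/689 → turn -1·90°
n=3: pose=(-7,-6,N); sL=4/3, sR=12/5; mL=-2/3, mR=-12/5; mL+mR=-46/15 → advance -1; mR−mL=-26/15 → turn -1·90°
n=4: pose=(-7,-7,E); sL=3/2, sR=15/17; mL=-3/4, mR=-15/17; mL+mR=-111/68 → advance -1; mR−mL=-9/68 → turn -1·90°
n=5: pose=(-8,-7,S); sL=12/25, sR=60/149; mL=-6/25, mR=-60/149; mL+mR=-2394/3725 → advance -1; mR−mL=-606/3725 → turn -1·90°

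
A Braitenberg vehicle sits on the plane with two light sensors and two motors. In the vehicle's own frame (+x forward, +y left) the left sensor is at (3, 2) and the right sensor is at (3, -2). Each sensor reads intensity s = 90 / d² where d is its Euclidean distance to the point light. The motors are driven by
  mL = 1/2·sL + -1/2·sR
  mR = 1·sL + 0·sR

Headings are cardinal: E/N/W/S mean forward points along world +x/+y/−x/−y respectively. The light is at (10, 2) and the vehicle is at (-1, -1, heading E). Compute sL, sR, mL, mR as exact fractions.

left sensor world pos  = (2, 1); dL² = 65
right sensor world pos = (2, -3); dR² = 89
sL = 90/65 = 18/13
sR = 90/89 = 90/89
mL = 1/2·sL + -1/2·sR = 216/1157
mR = 1·sL + 0·sR = 18/13

18/13 90/89 216/1157 18/13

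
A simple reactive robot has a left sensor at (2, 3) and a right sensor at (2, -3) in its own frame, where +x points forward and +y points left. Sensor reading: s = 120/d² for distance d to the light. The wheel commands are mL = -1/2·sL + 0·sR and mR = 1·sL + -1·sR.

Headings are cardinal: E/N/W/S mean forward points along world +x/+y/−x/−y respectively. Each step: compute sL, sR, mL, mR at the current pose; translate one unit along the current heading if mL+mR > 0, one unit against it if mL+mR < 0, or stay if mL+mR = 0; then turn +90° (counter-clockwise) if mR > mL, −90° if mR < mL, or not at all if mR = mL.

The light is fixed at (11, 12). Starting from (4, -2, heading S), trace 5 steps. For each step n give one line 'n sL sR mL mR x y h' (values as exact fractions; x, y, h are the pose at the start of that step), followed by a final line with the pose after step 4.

0 15/34 30/89 -15/68 315/3026 4 -2 S
1 24/25 120/281 -12/25 3744/7025 4 -1 E
2 60/101 12/13 -30/101 -432/1313 5 -1 N
3 120/137 24/61 -60/137 4032/8357 5 -2 E
4 15/26 30/37 -15/52 -225/962 6 -2 N
final 6 -3 W

n=0: pose=(4,-2,S); sL=15/34, sR=30/89; mL=-15/68, mR=315/3026; mL+mR=-705/6052 → advance -1; mR−mL=1965/6052 → turn +1·90°
n=1: pose=(4,-1,E); sL=24/25, sR=120/281; mL=-12/25, mR=3744/7025; mL+mR=372/7025 → advance +1; mR−mL=7116/7025 → turn +1·90°
n=2: pose=(5,-1,N); sL=60/101, sR=12/13; mL=-30/101, mR=-432/1313; mL+mR=-822/1313 → advance -1; mR−mL=-42/1313 → turn -1·90°
n=3: pose=(5,-2,E); sL=120/137, sR=24/61; mL=-60/137, mR=4032/8357; mL+mR=372/8357 → advance +1; mR−mL=7692/8357 → turn +1·90°
n=4: pose=(6,-2,N); sL=15/26, sR=30/37; mL=-15/52, mR=-225/962; mL+mR=-1005/1924 → advance -1; mR−mL=105/1924 → turn +1·90°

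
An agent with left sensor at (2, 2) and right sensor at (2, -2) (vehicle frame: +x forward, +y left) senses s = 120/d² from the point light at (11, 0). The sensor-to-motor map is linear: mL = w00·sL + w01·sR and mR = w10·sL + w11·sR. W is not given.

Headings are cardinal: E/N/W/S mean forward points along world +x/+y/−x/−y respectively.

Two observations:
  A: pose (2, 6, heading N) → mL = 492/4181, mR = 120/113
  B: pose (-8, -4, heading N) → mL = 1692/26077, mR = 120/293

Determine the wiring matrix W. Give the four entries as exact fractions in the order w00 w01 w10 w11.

obs A: pose=(2,6,N) → sL=24/37, sR=120/113, mL=492/4181, mR=120/113
obs B: pose=(-8,-4,N) → sL=24/89, sR=120/293, mL=1692/26077, mR=120/293
sensor matrix S = [[24/37, 120/113], [24/89, 120/293]]; det S = -2257920/109027937
solve [mL_A; mL_B] = S·[w00; w01] and [mR_A; mR_B] = S·[w10; w11]:
  w00 = 1, w01 = -1/2, w10 = 0, w11 = 1

1 -1/2 0 1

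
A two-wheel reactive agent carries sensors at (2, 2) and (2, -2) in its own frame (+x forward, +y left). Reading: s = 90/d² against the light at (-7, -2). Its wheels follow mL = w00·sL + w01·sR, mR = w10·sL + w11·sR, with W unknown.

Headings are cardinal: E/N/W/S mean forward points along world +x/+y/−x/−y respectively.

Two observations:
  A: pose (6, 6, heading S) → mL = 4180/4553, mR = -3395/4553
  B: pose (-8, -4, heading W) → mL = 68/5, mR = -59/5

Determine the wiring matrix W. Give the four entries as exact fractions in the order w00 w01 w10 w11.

obs A: pose=(6,6,S) → sL=10/29, sR=90/157, mL=4180/4553, mR=-3395/4553
obs B: pose=(-8,-4,W) → sL=18/5, sR=10, mL=68/5, mR=-59/5
sensor matrix S = [[10/29, 90/157], [18/5, 10]]; det S = 6304/4553
solve [mL_A; mL_B] = S·[w00; w01] and [mR_A; mR_B] = S·[w10; w11]:
  w00 = 1, w01 = 1, w10 = -1/2, w11 = -1

1 1 -1/2 -1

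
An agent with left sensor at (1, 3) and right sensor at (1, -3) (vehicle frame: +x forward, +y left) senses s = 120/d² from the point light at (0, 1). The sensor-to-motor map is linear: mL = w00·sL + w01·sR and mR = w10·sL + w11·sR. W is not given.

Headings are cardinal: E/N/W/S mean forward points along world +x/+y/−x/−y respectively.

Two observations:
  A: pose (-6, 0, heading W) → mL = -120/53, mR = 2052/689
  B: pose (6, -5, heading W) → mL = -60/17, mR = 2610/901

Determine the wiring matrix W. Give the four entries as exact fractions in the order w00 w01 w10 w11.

0 -1 1 1/2

obs A: pose=(-6,0,W) → sL=24/13, sR=120/53, mL=-120/53, mR=2052/689
obs B: pose=(6,-5,W) → sL=60/53, sR=60/17, mL=-60/17, mR=2610/901
sensor matrix S = [[24/13, 120/53], [60/53, 60/17]]; det S = 2453760/620789
solve [mL_A; mL_B] = S·[w00; w01] and [mR_A; mR_B] = S·[w10; w11]:
  w00 = 0, w01 = -1, w10 = 1, w11 = 1/2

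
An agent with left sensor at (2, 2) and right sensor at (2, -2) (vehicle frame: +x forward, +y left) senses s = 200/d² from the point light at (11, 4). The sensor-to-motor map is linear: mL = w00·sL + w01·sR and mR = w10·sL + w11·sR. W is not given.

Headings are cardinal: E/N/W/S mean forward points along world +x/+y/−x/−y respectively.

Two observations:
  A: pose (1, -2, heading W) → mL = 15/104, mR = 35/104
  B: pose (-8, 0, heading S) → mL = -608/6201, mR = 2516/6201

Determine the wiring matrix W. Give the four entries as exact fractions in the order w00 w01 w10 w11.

obs A: pose=(1,-2,W) → sL=25/26, sR=5/4, mL=15/104, mR=35/104
obs B: pose=(-8,0,S) → sL=8/13, sR=200/477, mL=-608/6201, mR=2516/6201
sensor matrix S = [[25/26, 5/4], [8/13, 200/477]]; det S = -2270/6201
solve [mL_A; mL_B] = S·[w00; w01] and [mR_A; mR_B] = S·[w10; w11]:
  w00 = -1/2, w01 = 1/2, w10 = 1, w11 = -1/2

-1/2 1/2 1 -1/2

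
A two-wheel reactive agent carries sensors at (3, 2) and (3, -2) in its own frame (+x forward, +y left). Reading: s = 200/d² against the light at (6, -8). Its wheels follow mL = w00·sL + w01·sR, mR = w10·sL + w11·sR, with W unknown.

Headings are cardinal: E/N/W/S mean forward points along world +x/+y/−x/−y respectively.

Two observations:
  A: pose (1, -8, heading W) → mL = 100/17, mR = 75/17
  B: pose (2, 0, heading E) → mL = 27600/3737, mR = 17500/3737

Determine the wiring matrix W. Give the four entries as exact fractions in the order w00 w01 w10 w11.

1 1 1 1/2

obs A: pose=(1,-8,W) → sL=50/17, sR=50/17, mL=100/17, mR=75/17
obs B: pose=(2,0,E) → sL=200/101, sR=200/37, mL=27600/3737, mR=17500/3737
sensor matrix S = [[50/17, 50/17], [200/101, 200/37]]; det S = 640000/63529
solve [mL_A; mL_B] = S·[w00; w01] and [mR_A; mR_B] = S·[w10; w11]:
  w00 = 1, w01 = 1, w10 = 1, w11 = 1/2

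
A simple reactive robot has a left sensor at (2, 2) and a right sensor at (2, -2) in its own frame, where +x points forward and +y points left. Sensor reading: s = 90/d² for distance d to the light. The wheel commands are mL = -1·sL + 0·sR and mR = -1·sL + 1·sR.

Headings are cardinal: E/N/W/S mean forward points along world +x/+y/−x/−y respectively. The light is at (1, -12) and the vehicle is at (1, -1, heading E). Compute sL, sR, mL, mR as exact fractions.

90/173 18/17 -90/173 1584/2941

left sensor world pos  = (3, 1); dL² = 173
right sensor world pos = (3, -3); dR² = 85
sL = 90/173 = 90/173
sR = 90/85 = 18/17
mL = -1·sL + 0·sR = -90/173
mR = -1·sL + 1·sR = 1584/2941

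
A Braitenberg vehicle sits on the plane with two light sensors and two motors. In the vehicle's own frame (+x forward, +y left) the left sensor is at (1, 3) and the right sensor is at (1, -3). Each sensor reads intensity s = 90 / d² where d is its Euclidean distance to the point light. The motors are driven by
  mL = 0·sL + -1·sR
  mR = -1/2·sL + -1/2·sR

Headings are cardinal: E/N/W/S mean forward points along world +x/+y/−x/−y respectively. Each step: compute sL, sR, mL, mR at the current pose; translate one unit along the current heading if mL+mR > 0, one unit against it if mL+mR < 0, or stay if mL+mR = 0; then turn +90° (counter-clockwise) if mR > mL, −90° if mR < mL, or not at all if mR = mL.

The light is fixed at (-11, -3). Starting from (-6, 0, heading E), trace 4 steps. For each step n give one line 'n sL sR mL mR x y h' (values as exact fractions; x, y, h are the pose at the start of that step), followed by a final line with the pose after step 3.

n=0: pose=(-6,0,E); sL=5/4, sR=5/2; mL=-5/2, mR=-15/8; mL+mR=-35/8 → advance -1; mR−mL=5/8 → turn +1·90°
n=1: pose=(-7,0,N); sL=90/17, sR=18/13; mL=-18/13, mR=-738/221; mL+mR=-1044/221 → advance -1; mR−mL=-432/221 → turn -1·90°
n=2: pose=(-7,-1,E); sL=9/5, sR=45/13; mL=-45/13, mR=-171/65; mL+mR=-396/65 → advance -1; mR−mL=54/65 → turn +1·90°
n=3: pose=(-8,-1,N); sL=10, sR=2; mL=-2, mR=-6; mL+mR=-8 → advance -1; mR−mL=-4 → turn -1·90°

0 5/4 5/2 -5/2 -15/8 -6 0 E
1 90/17 18/13 -18/13 -738/221 -7 0 N
2 9/5 45/13 -45/13 -171/65 -7 -1 E
3 10 2 -2 -6 -8 -1 N
final -8 -2 E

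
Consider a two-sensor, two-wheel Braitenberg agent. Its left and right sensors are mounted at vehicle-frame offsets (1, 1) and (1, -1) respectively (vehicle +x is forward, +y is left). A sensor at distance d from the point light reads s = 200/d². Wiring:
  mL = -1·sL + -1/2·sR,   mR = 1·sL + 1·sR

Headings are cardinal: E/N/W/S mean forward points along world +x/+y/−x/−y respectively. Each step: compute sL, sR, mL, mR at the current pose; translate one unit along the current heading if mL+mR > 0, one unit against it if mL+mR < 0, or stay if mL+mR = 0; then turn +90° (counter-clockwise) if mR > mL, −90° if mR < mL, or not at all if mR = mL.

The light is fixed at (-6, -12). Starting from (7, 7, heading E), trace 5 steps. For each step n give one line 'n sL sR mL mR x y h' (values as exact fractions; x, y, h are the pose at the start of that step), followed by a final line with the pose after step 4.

n=0: pose=(7,7,E); sL=50/149, sR=5/13; mL=-2045/3874, mR=1395/1937; mL+mR=5/26 → advance +1; mR−mL=4835/3874 → turn +1·90°
n=1: pose=(8,7,N); sL=200/569, sR=8/25; mL=-7276/14225, mR=9552/14225; mL+mR=4/25 → advance +1; mR−mL=16828/14225 → turn +1·90°
n=2: pose=(8,8,W); sL=20/53, sR=20/61; mL=-1750/3233, mR=2280/3233; mL+mR=10/61 → advance +1; mR−mL=4030/3233 → turn +1·90°
n=3: pose=(7,8,S); sL=200/557, sR=40/101; mL=-31340/56257, mR=42480/56257; mL+mR=20/101 → advance +1; mR−mL=73820/56257 → turn +1·90°
n=4: pose=(7,7,E); sL=50/149, sR=5/13; mL=-2045/3874, mR=1395/1937; mL+mR=5/26 → advance +1; mR−mL=4835/3874 → turn +1·90°

0 50/149 5/13 -2045/3874 1395/1937 7 7 E
1 200/569 8/25 -7276/14225 9552/14225 8 7 N
2 20/53 20/61 -1750/3233 2280/3233 8 8 W
3 200/557 40/101 -31340/56257 42480/56257 7 8 S
4 50/149 5/13 -2045/3874 1395/1937 7 7 E
final 8 7 N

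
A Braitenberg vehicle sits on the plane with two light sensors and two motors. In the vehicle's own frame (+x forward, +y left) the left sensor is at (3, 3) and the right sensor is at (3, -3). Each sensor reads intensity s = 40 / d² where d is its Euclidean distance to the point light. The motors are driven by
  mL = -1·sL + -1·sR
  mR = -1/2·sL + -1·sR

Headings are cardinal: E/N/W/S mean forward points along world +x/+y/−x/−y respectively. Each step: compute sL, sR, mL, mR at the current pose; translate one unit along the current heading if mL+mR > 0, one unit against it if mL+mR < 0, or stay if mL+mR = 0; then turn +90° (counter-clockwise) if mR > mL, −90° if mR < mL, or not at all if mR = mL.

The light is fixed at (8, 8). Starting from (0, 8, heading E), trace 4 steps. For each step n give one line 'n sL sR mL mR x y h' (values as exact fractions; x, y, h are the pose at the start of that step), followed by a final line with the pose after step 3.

0 20/17 20/17 -40/17 -30/17 0 8 E
1 40/153 8/9 -176/153 -52/51 -1 8 N
2 1/4 10/37 -77/148 -117/296 -1 7 W
3 40/41 40/137 -7120/5617 -4380/5617 0 7 S
final 0 8 E

n=0: pose=(0,8,E); sL=20/17, sR=20/17; mL=-40/17, mR=-30/17; mL+mR=-70/17 → advance -1; mR−mL=10/17 → turn +1·90°
n=1: pose=(-1,8,N); sL=40/153, sR=8/9; mL=-176/153, mR=-52/51; mL+mR=-332/153 → advance -1; mR−mL=20/153 → turn +1·90°
n=2: pose=(-1,7,W); sL=1/4, sR=10/37; mL=-77/148, mR=-117/296; mL+mR=-271/296 → advance -1; mR−mL=1/8 → turn +1·90°
n=3: pose=(0,7,S); sL=40/41, sR=40/137; mL=-7120/5617, mR=-4380/5617; mL+mR=-11500/5617 → advance -1; mR−mL=20/41 → turn +1·90°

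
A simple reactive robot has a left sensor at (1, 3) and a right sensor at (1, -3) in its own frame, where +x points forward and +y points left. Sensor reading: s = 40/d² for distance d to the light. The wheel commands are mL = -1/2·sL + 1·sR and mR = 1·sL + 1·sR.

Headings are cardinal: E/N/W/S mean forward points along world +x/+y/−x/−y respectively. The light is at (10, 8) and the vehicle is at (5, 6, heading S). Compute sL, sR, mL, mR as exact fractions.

left sensor world pos  = (8, 5); dL² = 13
right sensor world pos = (2, 5); dR² = 73
sL = 40/13 = 40/13
sR = 40/73 = 40/73
mL = -1/2·sL + 1·sR = -940/949
mR = 1·sL + 1·sR = 3440/949

40/13 40/73 -940/949 3440/949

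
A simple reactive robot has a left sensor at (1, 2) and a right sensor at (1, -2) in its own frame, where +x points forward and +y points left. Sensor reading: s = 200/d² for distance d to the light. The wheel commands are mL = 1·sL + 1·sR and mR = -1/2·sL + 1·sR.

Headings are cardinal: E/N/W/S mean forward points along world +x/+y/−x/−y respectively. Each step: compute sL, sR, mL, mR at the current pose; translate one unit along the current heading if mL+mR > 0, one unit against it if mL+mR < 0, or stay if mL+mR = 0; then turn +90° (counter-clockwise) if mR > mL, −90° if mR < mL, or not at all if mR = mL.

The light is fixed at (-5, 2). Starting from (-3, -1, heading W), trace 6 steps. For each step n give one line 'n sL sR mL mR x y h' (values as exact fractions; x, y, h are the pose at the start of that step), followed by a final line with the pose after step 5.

0 100/13 100 1400/13 1250/13 -3 -1 W
1 40 200/13 720/13 -60/13 -4 -1 N
2 50 10 60 -15 -4 0 E
3 8 200/9 272/9 164/9 -3 0 S
4 100/13 100 1400/13 1250/13 -3 -1 W
5 40 200/13 720/13 -60/13 -4 -1 N
final -4 0 E

n=0: pose=(-3,-1,W); sL=100/13, sR=100; mL=1400/13, mR=1250/13; mL+mR=2650/13 → advance +1; mR−mL=-150/13 → turn -1·90°
n=1: pose=(-4,-1,N); sL=40, sR=200/13; mL=720/13, mR=-60/13; mL+mR=660/13 → advance +1; mR−mL=-60 → turn -1·90°
n=2: pose=(-4,0,E); sL=50, sR=10; mL=60, mR=-15; mL+mR=45 → advance +1; mR−mL=-75 → turn -1·90°
n=3: pose=(-3,0,S); sL=8, sR=200/9; mL=272/9, mR=164/9; mL+mR=436/9 → advance +1; mR−mL=-12 → turn -1·90°
n=4: pose=(-3,-1,W); sL=100/13, sR=100; mL=1400/13, mR=1250/13; mL+mR=2650/13 → advance +1; mR−mL=-150/13 → turn -1·90°
n=5: pose=(-4,-1,N); sL=40, sR=200/13; mL=720/13, mR=-60/13; mL+mR=660/13 → advance +1; mR−mL=-60 → turn -1·90°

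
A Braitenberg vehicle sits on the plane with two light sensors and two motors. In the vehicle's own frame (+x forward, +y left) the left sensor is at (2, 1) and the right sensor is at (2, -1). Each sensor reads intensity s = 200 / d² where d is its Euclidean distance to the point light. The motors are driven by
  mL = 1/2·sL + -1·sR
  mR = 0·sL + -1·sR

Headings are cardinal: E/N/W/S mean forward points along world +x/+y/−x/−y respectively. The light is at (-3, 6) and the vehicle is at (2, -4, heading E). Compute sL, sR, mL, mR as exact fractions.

20/13 20/17 -90/221 -20/17

left sensor world pos  = (4, -3); dL² = 130
right sensor world pos = (4, -5); dR² = 170
sL = 200/130 = 20/13
sR = 200/170 = 20/17
mL = 1/2·sL + -1·sR = -90/221
mR = 0·sL + -1·sR = -20/17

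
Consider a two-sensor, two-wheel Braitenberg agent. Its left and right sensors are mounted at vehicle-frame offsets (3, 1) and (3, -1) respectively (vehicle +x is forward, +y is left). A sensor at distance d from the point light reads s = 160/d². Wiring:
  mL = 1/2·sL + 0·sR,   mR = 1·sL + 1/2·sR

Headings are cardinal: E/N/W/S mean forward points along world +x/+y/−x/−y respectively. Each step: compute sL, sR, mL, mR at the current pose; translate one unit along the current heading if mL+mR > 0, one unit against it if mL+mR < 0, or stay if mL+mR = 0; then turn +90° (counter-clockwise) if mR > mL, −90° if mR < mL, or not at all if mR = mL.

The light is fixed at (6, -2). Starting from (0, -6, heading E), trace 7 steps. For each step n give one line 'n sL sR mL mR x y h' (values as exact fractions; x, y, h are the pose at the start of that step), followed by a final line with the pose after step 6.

0 80/9 80/17 40/9 1720/153 0 -6 E
1 160/37 160/17 80/37 5680/629 1 -6 N
2 2 40/17 1 54/17 1 -5 W
3 160/61 32/17 80/61 3696/1037 0 -5 S
4 80/9 80/17 40/9 1720/153 0 -6 E
5 160/37 160/17 80/37 5680/629 1 -6 N
6 2 40/17 1 54/17 1 -5 W
final 0 -5 S

n=0: pose=(0,-6,E); sL=80/9, sR=80/17; mL=40/9, mR=1720/153; mL+mR=800/51 → advance +1; mR−mL=1040/153 → turn +1·90°
n=1: pose=(1,-6,N); sL=160/37, sR=160/17; mL=80/37, mR=5680/629; mL+mR=7040/629 → advance +1; mR−mL=4320/629 → turn +1·90°
n=2: pose=(1,-5,W); sL=2, sR=40/17; mL=1, mR=54/17; mL+mR=71/17 → advance +1; mR−mL=37/17 → turn +1·90°
n=3: pose=(0,-5,S); sL=160/61, sR=32/17; mL=80/61, mR=3696/1037; mL+mR=5056/1037 → advance +1; mR−mL=2336/1037 → turn +1·90°
n=4: pose=(0,-6,E); sL=80/9, sR=80/17; mL=40/9, mR=1720/153; mL+mR=800/51 → advance +1; mR−mL=1040/153 → turn +1·90°
n=5: pose=(1,-6,N); sL=160/37, sR=160/17; mL=80/37, mR=5680/629; mL+mR=7040/629 → advance +1; mR−mL=4320/629 → turn +1·90°
n=6: pose=(1,-5,W); sL=2, sR=40/17; mL=1, mR=54/17; mL+mR=71/17 → advance +1; mR−mL=37/17 → turn +1·90°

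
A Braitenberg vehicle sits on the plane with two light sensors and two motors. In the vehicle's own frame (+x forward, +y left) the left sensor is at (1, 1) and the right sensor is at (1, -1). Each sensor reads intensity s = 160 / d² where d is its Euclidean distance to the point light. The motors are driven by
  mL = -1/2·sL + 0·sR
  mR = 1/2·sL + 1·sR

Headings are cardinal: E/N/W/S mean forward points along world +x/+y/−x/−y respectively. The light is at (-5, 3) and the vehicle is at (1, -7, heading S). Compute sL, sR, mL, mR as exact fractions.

16/17 80/73 -8/17 1944/1241

left sensor world pos  = (2, -8); dL² = 170
right sensor world pos = (0, -8); dR² = 146
sL = 160/170 = 16/17
sR = 160/146 = 80/73
mL = -1/2·sL + 0·sR = -8/17
mR = 1/2·sL + 1·sR = 1944/1241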